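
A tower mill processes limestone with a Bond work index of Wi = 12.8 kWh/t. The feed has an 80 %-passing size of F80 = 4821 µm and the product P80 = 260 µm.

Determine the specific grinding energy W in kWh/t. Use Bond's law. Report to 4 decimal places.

W = 10 Wi / √P80 − 10 Wi / √F80
1/√260 = 0.062017;  1/√4821 = 0.014402
W = 10·12.8·(0.062017 − 0.014402) = 6.0947 kWh/t

W = 6.0947 kWh/t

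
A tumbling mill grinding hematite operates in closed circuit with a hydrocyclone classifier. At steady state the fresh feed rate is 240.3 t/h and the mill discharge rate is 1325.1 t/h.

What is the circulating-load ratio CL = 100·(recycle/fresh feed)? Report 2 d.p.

Mill node: discharge = fresh + recycle.
R = M − F = 1325.1 − 240.3 = 1084.8 t/h
CL = 100·R/F = 100·1084.8/240.3 = 451.44 %

CL = 451.44 %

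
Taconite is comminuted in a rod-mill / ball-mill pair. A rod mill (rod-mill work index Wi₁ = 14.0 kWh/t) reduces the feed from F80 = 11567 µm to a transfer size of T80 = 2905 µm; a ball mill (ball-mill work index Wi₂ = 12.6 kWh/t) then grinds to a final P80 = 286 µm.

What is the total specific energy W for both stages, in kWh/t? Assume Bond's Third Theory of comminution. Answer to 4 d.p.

W = 10·Wi·(P80^(-½) − F80^(-½))
Stage 1 (11567→2905 µm, Wi₁=14.0): W₁ = 10·14.0·(0.018554 − 0.009298) = 1.2958 kWh/t
Stage 2 (2905→286 µm, Wi₂=12.6): W₂ = 10·12.6·(0.059131 − 0.018554) = 5.1128 kWh/t
W = W₁ + W₂ = 1.2958 + 5.1128 = 6.4086 kWh/t

W = 6.4086 kWh/t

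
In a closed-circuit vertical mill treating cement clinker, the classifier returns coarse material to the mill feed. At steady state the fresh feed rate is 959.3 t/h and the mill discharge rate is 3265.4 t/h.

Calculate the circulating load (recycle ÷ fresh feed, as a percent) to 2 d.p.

CL = 240.39 %

Discharge = new feed + return, hence
R = M − F = 3265.4 − 959.3 = 2306.1 t/h
CL = 100·R/F = 100·2306.1/959.3 = 240.39 %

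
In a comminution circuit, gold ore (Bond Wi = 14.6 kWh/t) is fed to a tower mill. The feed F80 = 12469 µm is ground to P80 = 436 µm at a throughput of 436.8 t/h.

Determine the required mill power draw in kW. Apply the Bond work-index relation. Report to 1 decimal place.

P = 2483.1 kW

W = 10 Wi / √P80 − 10 Wi / √F80
W = 10·14.6·(1/√436 − 1/√12469) = 10·14.6·(0.038936) = 5.6846 kWh/t
Power = W × throughput = 5.6846 kWh/t × 436.8 t/h = 2483.1 kW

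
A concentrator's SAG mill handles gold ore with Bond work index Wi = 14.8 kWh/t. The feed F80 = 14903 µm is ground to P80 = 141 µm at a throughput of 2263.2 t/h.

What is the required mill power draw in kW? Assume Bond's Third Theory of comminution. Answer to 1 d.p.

P = 25464.4 kW

W_Bond = 10·Wi·(1/√P₈₀ − 1/√F₈₀)
W = 10·14.8·(1/√141 − 1/√14903) = 10·14.8·(0.076024) = 11.2515 kWh/t
P = W·T = 11.2515·2263.2 = 25464.4 kW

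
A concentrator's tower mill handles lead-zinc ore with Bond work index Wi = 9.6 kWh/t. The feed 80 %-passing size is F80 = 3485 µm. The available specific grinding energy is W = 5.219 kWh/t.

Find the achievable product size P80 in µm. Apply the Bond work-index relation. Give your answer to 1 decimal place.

P80 = 196.7 µm

W_Bond = 10·Wi·(1/√P₈₀ − 1/√F₈₀)
P80^-0.5 = F80^-0.5 + W/(10 Wi)
  = 5.2190/(10·9.6) + 1/√3485 = 0.054365 + 0.016939 = 0.071304
P80 = (1/0.071304)² = 14.0245² = 196.69 µm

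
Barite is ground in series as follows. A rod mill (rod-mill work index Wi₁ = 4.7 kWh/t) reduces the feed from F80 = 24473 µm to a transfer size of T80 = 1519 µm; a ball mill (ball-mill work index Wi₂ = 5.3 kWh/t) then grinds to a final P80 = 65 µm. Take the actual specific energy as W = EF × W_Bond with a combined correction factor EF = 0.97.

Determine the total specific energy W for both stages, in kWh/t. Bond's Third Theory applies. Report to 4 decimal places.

Bond:  W = 10 Wi (1/√P − 1/√F)
Stage 1 (24473→1519 µm, Wi₁=4.7): W₁ = 10·4.7·(0.025658 − 0.006392) = 0.9055 kWh/t
Stage 2 (1519→65 µm, Wi₂=5.3): W₂ = 10·5.3·(0.124035 − 0.025658) = 5.2140 kWh/t
W = W₁ + W₂ = 0.9055 + 5.2140 = 6.1195 kWh/t
W_actual = 0.97 × 6.1195 = 5.9359 kWh/t

W = 5.9359 kWh/t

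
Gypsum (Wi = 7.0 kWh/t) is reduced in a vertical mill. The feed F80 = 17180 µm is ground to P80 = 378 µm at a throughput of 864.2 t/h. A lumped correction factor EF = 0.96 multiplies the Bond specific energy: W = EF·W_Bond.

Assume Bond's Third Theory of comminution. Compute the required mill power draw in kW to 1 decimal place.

W = 10 Wi (P80^-0.5 − F80^-0.5)
W = 10·7.0·(1/√378 − 1/√17180) = 10·7.0·(0.043805) = 3.0664 kWh/t
Corrected W = EF·W_Bond = 0.96·3.0664 = 2.9437 kWh/t
P = W·T = 2.9437·864.2 = 2543.9 kW

P = 2543.9 kW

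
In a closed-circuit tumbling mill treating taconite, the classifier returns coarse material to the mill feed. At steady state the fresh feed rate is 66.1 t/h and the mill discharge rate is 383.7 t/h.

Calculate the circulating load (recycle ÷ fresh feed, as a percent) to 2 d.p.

CL = 480.48 %

Steady state: M = F + R.
R = M − F = 383.7 − 66.1 = 317.6 t/h
CL = 100·R/F = 100·317.6/66.1 = 480.48 %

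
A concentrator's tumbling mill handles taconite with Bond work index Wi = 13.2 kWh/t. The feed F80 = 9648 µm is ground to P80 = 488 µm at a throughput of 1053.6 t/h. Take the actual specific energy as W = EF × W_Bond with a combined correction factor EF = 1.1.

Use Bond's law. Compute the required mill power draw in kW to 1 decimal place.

W = 10 Wi (1/√P80 − 1/√F80)  [Bond]
W = 10·13.2·(1/√488 − 1/√9648) = 10·13.2·(0.035087) = 4.6315 kWh/t
Apply correction: 4.6315 × 1.1 = 5.0946 kWh/t
Power = W × throughput = 5.0946 kWh/t × 1053.6 t/h = 5367.7 kW

P = 5367.7 kW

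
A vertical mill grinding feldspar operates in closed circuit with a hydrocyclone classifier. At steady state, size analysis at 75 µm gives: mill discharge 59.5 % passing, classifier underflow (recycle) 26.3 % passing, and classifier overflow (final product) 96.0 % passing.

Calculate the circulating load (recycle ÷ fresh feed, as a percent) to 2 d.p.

CL = 109.94 %

Let r = R/F. Size balance at 75 µm:
(1+r)·d = r·u + o ⇒ r = (o−d)/(d−u)
r = (96.0 − 59.5)/(59.5 − 26.3) = 36.5/33.2 = 1.0994
CL = 100·r = 109.94 %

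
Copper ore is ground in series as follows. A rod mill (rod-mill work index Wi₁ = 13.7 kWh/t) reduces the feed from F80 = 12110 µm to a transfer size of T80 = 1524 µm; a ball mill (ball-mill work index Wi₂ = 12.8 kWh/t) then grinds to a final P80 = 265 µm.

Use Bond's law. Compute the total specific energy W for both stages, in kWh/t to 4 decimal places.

W = 6.8486 kWh/t

W = 10 Wi / √P80 − 10 Wi / √F80
Stage 1 (12110→1524 µm, Wi₁=13.7): W₁ = 10·13.7·(0.025616 − 0.009087) = 2.2644 kWh/t
Stage 2 (1524→265 µm, Wi₂=12.8): W₂ = 10·12.8·(0.061430 − 0.025616) = 4.5842 kWh/t
W = W₁ + W₂ = 2.2644 + 4.5842 = 6.8486 kWh/t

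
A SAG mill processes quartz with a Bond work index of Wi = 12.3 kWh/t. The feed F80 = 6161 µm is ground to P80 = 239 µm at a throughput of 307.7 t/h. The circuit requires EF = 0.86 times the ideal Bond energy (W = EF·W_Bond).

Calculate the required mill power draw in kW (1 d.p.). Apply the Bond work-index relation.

P = 1690.7 kW

W = 10 Wi (P80^-0.5 − F80^-0.5)
W = 10·12.3·(1/√239 − 1/√6161) = 10·12.3·(0.051944) = 6.3892 kWh/t
W_actual = 0.86 × 6.3892 = 5.4947 kWh/t
Power = W × throughput = 5.4947 kWh/t × 307.7 t/h = 1690.7 kW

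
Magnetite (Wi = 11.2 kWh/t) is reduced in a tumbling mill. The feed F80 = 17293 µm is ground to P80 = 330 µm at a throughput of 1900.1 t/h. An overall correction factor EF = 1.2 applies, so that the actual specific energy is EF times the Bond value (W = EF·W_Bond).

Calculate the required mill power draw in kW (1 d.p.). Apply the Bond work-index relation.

P = 12115.9 kW

W_Bond = 10·Wi·(1/√P₈₀ − 1/√F₈₀)
W = 10·11.2·(1/√330 − 1/√17293) = 10·11.2·(0.047444) = 5.3137 kWh/t
Apply correction: 5.3137 × 1.2 = 6.3764 kWh/t
P_mill = W·ṁ = 6.3764·1900.1 = 12115.9 kW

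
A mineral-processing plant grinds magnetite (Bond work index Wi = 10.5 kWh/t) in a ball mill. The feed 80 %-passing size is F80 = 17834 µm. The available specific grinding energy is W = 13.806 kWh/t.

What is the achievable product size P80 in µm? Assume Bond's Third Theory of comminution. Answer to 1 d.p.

P80 = 51.8 µm

W_Bond = 10·Wi·(1/√P₈₀ − 1/√F₈₀)
P80^-0.5 = F80^-0.5 + W/(10 Wi)
  = 13.8060/(10·10.5) + 1/√17834 = 0.131486 + 0.007488 = 0.138974
P80 = (1/0.138974)² = 7.1956² = 51.78 µm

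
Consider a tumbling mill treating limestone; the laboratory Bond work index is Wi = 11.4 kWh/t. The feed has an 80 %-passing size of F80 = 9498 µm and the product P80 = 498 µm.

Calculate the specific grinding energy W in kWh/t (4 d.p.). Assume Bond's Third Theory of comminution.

W = 3.9387 kWh/t

W = 10·Wi·(P80^(-½) − F80^(-½))
1/√498 = 0.044811;  1/√9498 = 0.010261
W = 10·11.4·(0.044811 − 0.010261) = 3.9387 kWh/t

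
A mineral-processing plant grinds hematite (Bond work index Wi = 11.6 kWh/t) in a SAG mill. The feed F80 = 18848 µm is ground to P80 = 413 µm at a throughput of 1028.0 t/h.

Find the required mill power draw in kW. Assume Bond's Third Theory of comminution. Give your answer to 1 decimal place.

P = 4999.2 kW

W = 10 Wi / √P80 − 10 Wi / √F80
W = 10·11.6·(1/√413 − 1/√18848) = 10·11.6·(0.041923) = 4.8630 kWh/t
P = W·T = 4.8630·1028.0 = 4999.2 kW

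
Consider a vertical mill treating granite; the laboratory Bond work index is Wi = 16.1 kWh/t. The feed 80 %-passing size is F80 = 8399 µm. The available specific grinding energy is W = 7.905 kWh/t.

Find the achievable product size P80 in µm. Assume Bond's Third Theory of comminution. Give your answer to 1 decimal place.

P80 = 277.7 µm

W = 10·Wi·(P80^(-½) − F80^(-½))
P80^(−½) = W/(10 Wi) + F80^(−½)
  = 7.9050/(10·16.1) + 1/√8399 = 0.049099 + 0.010912 = 0.060011
P80 = (1/0.060011)² = 16.6636² = 277.68 µm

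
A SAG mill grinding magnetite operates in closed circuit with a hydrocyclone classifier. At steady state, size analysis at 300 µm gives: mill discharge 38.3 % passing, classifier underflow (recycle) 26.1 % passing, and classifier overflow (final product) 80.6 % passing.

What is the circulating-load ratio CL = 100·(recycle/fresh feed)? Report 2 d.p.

Mass balance on the −300 µm fraction:
r = (o − d)/(d − u)
r = (80.6 − 38.3)/(38.3 − 26.1) = 42.3/12.2 = 3.4672
CL = 100·r = 346.72 %

CL = 346.72 %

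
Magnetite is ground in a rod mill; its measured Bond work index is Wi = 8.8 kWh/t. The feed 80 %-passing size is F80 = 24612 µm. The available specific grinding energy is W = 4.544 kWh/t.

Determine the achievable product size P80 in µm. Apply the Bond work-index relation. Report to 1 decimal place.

P80 = 297.2 µm

W = 10 Wi / √P80 − 10 Wi / √F80
⇒ 1/√P80 = W/(10 Wi) + 1/√F80
  = 4.5440/(10·8.8) + 1/√24612 = 0.051636 + 0.006374 = 0.058011
P80 = (1/0.058011)² = 17.2382² = 297.16 µm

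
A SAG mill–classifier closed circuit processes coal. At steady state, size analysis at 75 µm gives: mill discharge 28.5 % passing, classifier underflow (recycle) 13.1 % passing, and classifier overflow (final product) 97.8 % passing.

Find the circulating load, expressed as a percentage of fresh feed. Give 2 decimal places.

Balance %-passing 75 µm (r = R/F):
r = (o − d)/(d − u)
r = (97.8 − 28.5)/(28.5 − 13.1) = 69.3/15.4 = 4.5000
CL = 100·r = 450.00 %

CL = 450.00 %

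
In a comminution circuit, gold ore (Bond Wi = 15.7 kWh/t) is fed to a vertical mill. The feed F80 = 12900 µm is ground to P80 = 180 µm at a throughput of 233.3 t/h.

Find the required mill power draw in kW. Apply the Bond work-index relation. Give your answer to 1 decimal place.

P = 2407.6 kW

W = 10·Wi·(P80^(-½) − F80^(-½))
W = 10·15.7·(1/√180 − 1/√12900) = 10·15.7·(0.065731) = 10.3198 kWh/t
P = W·T = 10.3198·233.3 = 2407.6 kW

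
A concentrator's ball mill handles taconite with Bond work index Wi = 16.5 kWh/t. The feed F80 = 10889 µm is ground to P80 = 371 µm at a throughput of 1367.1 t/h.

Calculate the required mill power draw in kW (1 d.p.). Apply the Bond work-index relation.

P = 9549.4 kW

Bond:  W = 10 Wi (1/√P − 1/√F)
W = 10·16.5·(1/√371 − 1/√10889) = 10·16.5·(0.042334) = 6.9852 kWh/t
P_mill = W·ṁ = 6.9852·1367.1 = 9549.4 kW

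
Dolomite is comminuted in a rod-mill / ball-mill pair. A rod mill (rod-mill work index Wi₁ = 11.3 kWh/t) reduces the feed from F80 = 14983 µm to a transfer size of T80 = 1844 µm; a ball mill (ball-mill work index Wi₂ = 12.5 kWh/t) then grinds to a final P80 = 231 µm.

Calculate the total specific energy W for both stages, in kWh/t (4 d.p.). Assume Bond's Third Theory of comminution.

W = 7.0218 kWh/t

W = 10·Wi·(P80^(-½) − F80^(-½))
Stage 1 (14983→1844 µm, Wi₁=11.3): W₁ = 10·11.3·(0.023287 − 0.008170) = 1.7083 kWh/t
Stage 2 (1844→231 µm, Wi₂=12.5): W₂ = 10·12.5·(0.065795 − 0.023287) = 5.3135 kWh/t
W = W₁ + W₂ = 1.7083 + 5.3135 = 7.0218 kWh/t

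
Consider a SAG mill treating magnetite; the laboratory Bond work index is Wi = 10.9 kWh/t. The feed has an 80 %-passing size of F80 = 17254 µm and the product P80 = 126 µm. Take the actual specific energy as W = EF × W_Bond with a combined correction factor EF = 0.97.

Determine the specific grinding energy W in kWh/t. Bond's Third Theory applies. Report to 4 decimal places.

W = 8.6143 kWh/t

Bond: W = 10·Wi·(1/√P80 − 1/√F80)
1/√126 = 0.089087;  1/√17254 = 0.007613
W = 10·10.9·(0.089087 − 0.007613) = 8.8807 kWh/t
Corrected W = EF·W_Bond = 0.97·8.8807 = 8.6143 kWh/t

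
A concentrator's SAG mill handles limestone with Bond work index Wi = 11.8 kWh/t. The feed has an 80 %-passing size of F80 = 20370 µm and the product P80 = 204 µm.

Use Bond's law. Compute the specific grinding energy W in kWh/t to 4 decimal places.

W = 10·Wi·(P80^(-½) − F80^(-½))
1/√204 = 0.070014;  1/√20370 = 0.007007
W = 10·11.8·(0.070014 − 0.007007) = 7.4349 kWh/t

W = 7.4349 kWh/t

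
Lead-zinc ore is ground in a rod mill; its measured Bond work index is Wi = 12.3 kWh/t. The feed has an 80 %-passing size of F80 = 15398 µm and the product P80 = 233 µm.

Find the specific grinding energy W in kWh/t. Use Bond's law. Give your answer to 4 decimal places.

W = 7.0668 kWh/t

W = 10·Wi·[P80^(−½) − F80^(−½)]
1/√233 = 0.065512;  1/√15398 = 0.008059
W = 10·12.3·(0.065512 − 0.008059) = 7.0668 kWh/t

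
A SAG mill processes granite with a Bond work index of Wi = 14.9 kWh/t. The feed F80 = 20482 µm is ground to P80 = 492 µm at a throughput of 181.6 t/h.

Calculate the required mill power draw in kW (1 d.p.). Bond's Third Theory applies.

W = 10 Wi (P80^-0.5 − F80^-0.5)
W = 10·14.9·(1/√492 − 1/√20482) = 10·14.9·(0.038096) = 5.6763 kWh/t
Power = W × throughput = 5.6763 kWh/t × 181.6 t/h = 1030.8 kW

P = 1030.8 kW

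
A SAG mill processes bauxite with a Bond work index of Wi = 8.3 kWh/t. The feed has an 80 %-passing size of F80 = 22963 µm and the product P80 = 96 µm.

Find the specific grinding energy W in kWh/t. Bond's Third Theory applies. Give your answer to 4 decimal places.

W = 7.9234 kWh/t

W = 10 Wi (1/√P80 − 1/√F80)  [Bond]
1/√96 = 0.102062;  1/√22963 = 0.006599
W = 10·8.3·(0.102062 − 0.006599) = 7.9234 kWh/t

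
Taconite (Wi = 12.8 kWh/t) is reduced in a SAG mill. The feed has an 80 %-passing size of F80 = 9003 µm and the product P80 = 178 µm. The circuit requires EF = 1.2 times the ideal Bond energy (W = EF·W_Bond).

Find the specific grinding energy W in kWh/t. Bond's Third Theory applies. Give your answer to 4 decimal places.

Bond:  W = 10 Wi (1/√P − 1/√F)
1/√178 = 0.074953;  1/√9003 = 0.010539
W = 10·12.8·(0.074953 − 0.010539) = 8.2450 kWh/t
W_actual = 1.2 × 8.2450 = 9.8940 kWh/t

W = 9.8940 kWh/t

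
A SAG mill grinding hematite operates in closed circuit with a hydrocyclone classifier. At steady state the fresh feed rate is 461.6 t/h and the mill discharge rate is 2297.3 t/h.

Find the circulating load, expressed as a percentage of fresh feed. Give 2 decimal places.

CL = 397.68 %

Discharge = new feed + return, hence
R = M − F = 2297.3 − 461.6 = 1835.7 t/h
CL = 100·R/F = 100·1835.7/461.6 = 397.68 %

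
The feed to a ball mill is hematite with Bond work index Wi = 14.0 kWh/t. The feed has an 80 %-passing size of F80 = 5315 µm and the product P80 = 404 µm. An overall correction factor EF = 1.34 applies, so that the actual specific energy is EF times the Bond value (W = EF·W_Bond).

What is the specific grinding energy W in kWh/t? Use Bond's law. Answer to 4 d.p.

W = 6.7602 kWh/t

W = 10 Wi (P80^-0.5 − F80^-0.5)
1/√404 = 0.049752;  1/√5315 = 0.013717
W = 10·14.0·(0.049752 − 0.013717) = 5.0449 kWh/t
Apply correction: 5.0449 × 1.34 = 6.7602 kWh/t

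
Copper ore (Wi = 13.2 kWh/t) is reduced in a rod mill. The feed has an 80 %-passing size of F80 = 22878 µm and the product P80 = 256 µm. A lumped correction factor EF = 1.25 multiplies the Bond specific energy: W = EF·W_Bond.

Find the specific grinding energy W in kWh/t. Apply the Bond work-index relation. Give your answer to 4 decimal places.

W = 9.2216 kWh/t

Bond:  W = 10 Wi (1/√P − 1/√F)
1/√256 = 0.062500;  1/√22878 = 0.006611
W = 10·13.2·(0.062500 − 0.006611) = 7.3773 kWh/t
Apply correction: 7.3773 × 1.25 = 9.2216 kWh/t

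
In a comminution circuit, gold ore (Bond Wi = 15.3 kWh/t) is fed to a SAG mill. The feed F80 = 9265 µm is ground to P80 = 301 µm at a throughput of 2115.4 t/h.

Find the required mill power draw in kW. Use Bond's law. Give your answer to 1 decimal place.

Bond: W = 10·Wi·(1/√P80 − 1/√F80)
W = 10·15.3·(1/√301 − 1/√9265) = 10·15.3·(0.047250) = 7.2292 kWh/t
Power = W × throughput = 7.2292 kWh/t × 2115.4 t/h = 15292.7 kW

P = 15292.7 kW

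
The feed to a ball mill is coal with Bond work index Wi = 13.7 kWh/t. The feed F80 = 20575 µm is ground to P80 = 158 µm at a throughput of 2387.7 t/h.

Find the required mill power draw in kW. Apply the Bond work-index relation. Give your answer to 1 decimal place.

W_Bond = 10·Wi·(1/√P₈₀ − 1/√F₈₀)
W = 10·13.7·(1/√158 − 1/√20575) = 10·13.7·(0.072584) = 9.9440 kWh/t
P_mill = W·ṁ = 9.9440·2387.7 = 23743.4 kW

P = 23743.4 kW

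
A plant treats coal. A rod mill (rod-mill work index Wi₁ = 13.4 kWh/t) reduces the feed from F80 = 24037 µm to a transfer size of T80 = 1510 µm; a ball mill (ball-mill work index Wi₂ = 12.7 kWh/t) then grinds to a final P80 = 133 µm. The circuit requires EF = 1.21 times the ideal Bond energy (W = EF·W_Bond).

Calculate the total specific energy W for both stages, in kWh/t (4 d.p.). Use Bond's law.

W = 10 Wi (P80^-0.5 − F80^-0.5)
Stage 1 (24037→1510 µm, Wi₁=13.4): W₁ = 10·13.4·(0.025734 − 0.006450) = 2.5841 kWh/t
Stage 2 (1510→133 µm, Wi₂=12.7): W₂ = 10·12.7·(0.086711 − 0.025734) = 7.7440 kWh/t
W = W₁ + W₂ = 2.5841 + 7.7440 = 10.3281 kWh/t
W_actual = 1.21 × 10.3281 = 12.4970 kWh/t

W = 12.4970 kWh/t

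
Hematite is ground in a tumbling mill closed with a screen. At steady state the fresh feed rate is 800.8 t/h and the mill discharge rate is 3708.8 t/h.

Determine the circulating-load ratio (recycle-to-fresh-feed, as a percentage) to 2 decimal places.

Mill node: discharge = fresh + recycle.
R = M − F = 3708.8 − 800.8 = 2908.0 t/h
CL = 100·R/F = 100·2908.0/800.8 = 363.14 %

CL = 363.14 %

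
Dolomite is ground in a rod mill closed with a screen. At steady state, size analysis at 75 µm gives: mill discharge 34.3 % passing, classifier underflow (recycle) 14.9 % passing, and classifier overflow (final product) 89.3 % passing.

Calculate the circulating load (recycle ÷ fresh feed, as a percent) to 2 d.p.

Mass balance on the −75 µm fraction:
r = (o − d)/(d − u)
r = (89.3 − 34.3)/(34.3 − 14.9) = 55.0/19.4 = 2.8351
CL = 100·r = 283.51 %

CL = 283.51 %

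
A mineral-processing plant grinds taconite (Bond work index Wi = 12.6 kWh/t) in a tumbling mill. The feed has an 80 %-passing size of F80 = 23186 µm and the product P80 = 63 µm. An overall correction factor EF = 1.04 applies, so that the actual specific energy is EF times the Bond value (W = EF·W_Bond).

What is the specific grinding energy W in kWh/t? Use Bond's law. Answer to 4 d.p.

W = 10 Wi (P80^-0.5 − F80^-0.5)
1/√63 = 0.125988;  1/√23186 = 0.006567
W = 10·12.6·(0.125988 − 0.006567) = 15.0470 kWh/t
W_actual = 1.04 × 15.0470 = 15.6489 kWh/t

W = 15.6489 kWh/t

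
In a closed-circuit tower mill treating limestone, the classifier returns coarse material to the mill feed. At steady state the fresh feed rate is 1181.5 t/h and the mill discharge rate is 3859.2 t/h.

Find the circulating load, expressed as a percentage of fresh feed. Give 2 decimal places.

Discharge = new feed + return, hence
R = M − F = 3859.2 − 1181.5 = 2677.7 t/h
CL = 100·R/F = 100·2677.7/1181.5 = 226.64 %

CL = 226.64 %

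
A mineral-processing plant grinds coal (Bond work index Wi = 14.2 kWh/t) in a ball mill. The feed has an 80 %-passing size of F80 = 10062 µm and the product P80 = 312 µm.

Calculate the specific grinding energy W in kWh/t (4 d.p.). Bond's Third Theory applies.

W = 10 Wi (P80^-0.5 − F80^-0.5)
1/√312 = 0.056614;  1/√10062 = 0.009969
W = 10·14.2·(0.056614 − 0.009969) = 6.6235 kWh/t

W = 6.6235 kWh/t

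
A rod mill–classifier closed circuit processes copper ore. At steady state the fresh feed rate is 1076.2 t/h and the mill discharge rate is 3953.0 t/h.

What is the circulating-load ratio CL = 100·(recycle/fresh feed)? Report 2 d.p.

Discharge = new feed + return, hence
R = M − F = 3953.0 − 1076.2 = 2876.8 t/h
CL = 100·R/F = 100·2876.8/1076.2 = 267.31 %

CL = 267.31 %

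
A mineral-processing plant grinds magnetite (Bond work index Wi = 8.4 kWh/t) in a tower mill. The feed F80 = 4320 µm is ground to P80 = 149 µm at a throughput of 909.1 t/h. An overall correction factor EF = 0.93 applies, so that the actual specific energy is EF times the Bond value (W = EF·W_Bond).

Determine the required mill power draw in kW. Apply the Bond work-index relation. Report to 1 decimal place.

W_Bond = 10·Wi·(1/√P₈₀ − 1/√F₈₀)
W = 10·8.4·(1/√149 − 1/√4320) = 10·8.4·(0.066709) = 5.6035 kWh/t
W_actual = 0.93 × 5.6035 = 5.2113 kWh/t
P = W·T = 5.2113·909.1 = 4737.6 kW

P = 4737.6 kW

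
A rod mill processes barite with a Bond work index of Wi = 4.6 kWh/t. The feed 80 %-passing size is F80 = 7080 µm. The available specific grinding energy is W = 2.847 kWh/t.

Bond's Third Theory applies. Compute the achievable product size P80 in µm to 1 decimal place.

W_Bond = 10·Wi·(1/√P₈₀ − 1/√F₈₀)
1/√P80 = 1/√F80 + W/(10·Wi)
  = 2.8470/(10·4.6) + 1/√7080 = 0.061891 + 0.011885 = 0.073776
P80 = (1/0.073776)² = 13.5546² = 183.73 µm

P80 = 183.7 µm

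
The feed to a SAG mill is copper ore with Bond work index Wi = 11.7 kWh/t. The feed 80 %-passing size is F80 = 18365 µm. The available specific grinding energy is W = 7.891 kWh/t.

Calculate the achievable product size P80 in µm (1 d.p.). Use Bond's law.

Bond:  W = 10 Wi (1/√P − 1/√F)
P80^(−½) = W/(10 Wi) + F80^(−½)
  = 7.8910/(10·11.7) + 1/√18365 = 0.067444 + 0.007379 = 0.074824
P80 = (1/0.074824)² = 13.3648² = 178.62 µm

P80 = 178.6 µm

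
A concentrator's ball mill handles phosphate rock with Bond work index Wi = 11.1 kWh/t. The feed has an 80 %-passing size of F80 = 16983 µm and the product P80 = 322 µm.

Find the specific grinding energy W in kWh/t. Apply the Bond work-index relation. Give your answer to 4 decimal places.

W = 5.3340 kWh/t

W = 10 Wi (P80^-0.5 − F80^-0.5)
1/√322 = 0.055728;  1/√16983 = 0.007673
W = 10·11.1·(0.055728 − 0.007673) = 5.3340 kWh/t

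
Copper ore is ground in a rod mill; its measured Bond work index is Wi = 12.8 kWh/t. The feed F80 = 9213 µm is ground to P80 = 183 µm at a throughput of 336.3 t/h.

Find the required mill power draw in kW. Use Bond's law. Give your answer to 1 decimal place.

P = 2733.6 kW

W = 10 Wi / √P80 − 10 Wi / √F80
W = 10·12.8·(1/√183 − 1/√9213) = 10·12.8·(0.063504) = 8.1285 kWh/t
P_mill = W·ṁ = 8.1285·336.3 = 2733.6 kW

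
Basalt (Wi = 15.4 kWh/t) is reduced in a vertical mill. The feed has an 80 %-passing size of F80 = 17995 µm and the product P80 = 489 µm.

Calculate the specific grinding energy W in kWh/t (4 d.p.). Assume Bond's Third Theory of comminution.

W = 5.8161 kWh/t

W = 10·Wi·(P80^(-½) − F80^(-½))
1/√489 = 0.045222;  1/√17995 = 0.007455
W = 10·15.4·(0.045222 − 0.007455) = 5.8161 kWh/t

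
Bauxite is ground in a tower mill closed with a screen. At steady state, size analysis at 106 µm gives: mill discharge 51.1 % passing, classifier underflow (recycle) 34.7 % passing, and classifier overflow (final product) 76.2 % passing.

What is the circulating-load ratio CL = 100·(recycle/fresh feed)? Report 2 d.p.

CL = 153.05 %

Mass balance on the −106 µm fraction:
(1+r)·d = r·u + o ⇒ r = (o−d)/(d−u)
r = (76.2 − 51.1)/(51.1 − 34.7) = 25.1/16.4 = 1.5305
CL = 100·r = 153.05 %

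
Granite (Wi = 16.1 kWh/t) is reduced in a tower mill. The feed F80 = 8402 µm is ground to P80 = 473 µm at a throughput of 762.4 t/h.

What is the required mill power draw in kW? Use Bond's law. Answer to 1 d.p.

P = 4304.8 kW

W = 10 Wi (1/√P80 − 1/√F80)  [Bond]
W = 10·16.1·(1/√473 − 1/√8402) = 10·16.1·(0.035070) = 5.6463 kWh/t
P_mill = W·ṁ = 5.6463·762.4 = 4304.8 kW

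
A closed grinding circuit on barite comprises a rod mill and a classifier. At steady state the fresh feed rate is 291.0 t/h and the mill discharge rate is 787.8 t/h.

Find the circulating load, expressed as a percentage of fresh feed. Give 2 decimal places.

Mill node: discharge = fresh + recycle.
R = M − F = 787.8 − 291.0 = 496.8 t/h
CL = 100·R/F = 100·496.8/291.0 = 170.72 %

CL = 170.72 %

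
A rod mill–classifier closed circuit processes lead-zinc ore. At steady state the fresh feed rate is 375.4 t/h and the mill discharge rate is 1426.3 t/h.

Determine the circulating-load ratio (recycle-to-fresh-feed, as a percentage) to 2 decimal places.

CL = 279.94 %

Steady state: M = F + R.
R = M − F = 1426.3 − 375.4 = 1050.9 t/h
CL = 100·R/F = 100·1050.9/375.4 = 279.94 %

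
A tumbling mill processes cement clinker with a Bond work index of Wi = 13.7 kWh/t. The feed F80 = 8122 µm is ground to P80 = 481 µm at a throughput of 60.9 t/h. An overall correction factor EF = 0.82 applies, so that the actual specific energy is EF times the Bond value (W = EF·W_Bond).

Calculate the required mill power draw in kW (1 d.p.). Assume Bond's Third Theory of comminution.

P = 236.0 kW

W = 10 Wi / √P80 − 10 Wi / √F80
W = 10·13.7·(1/√481 − 1/√8122) = 10·13.7·(0.034500) = 4.7265 kWh/t
W_actual = 0.82 × 4.7265 = 3.8757 kWh/t
P = W·T = 3.8757·60.9 = 236.0 kW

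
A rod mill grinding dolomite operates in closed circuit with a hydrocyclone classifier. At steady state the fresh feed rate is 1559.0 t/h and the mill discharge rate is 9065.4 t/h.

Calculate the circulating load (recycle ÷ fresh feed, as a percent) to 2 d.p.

CL = 481.49 %

Steady state: M = F + R.
R = M − F = 9065.4 − 1559.0 = 7506.4 t/h
CL = 100·R/F = 100·7506.4/1559.0 = 481.49 %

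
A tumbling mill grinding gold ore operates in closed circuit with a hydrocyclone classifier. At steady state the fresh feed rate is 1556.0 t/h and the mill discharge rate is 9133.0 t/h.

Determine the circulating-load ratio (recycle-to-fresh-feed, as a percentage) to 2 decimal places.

CL = 486.95 %

Mill node: discharge = fresh + recycle.
R = M − F = 9133.0 − 1556.0 = 7577.0 t/h
CL = 100·R/F = 100·7577.0/1556.0 = 486.95 %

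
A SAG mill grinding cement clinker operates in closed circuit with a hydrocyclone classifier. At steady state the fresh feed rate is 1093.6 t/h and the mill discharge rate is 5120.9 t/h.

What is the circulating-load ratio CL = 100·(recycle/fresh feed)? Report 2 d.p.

CL = 368.26 %

Discharge = new feed + return, hence
R = M − F = 5120.9 − 1093.6 = 4027.3 t/h
CL = 100·R/F = 100·4027.3/1093.6 = 368.26 %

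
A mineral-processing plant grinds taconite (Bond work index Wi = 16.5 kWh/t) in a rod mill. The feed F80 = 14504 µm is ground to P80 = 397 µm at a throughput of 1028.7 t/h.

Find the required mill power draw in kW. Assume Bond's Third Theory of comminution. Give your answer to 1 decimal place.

P = 7109.4 kW

Bond: W = 10·Wi·(1/√P80 − 1/√F80)
W = 10·16.5·(1/√397 − 1/√14504) = 10·16.5·(0.041885) = 6.9111 kWh/t
P_mill = W·ṁ = 6.9111·1028.7 = 7109.4 kW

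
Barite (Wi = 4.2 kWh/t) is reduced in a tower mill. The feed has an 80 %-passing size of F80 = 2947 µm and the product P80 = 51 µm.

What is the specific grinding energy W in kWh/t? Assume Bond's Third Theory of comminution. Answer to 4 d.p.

W = 5.1075 kWh/t

W_Bond = 10·Wi·(1/√P₈₀ − 1/√F₈₀)
1/√51 = 0.140028;  1/√2947 = 0.018421
W = 10·4.2·(0.140028 − 0.018421) = 5.1075 kWh/t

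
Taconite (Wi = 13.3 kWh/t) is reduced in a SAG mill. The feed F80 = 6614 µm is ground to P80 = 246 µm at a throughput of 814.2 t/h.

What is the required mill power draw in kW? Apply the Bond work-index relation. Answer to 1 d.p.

P = 5572.7 kW

Bond: W = 10·Wi·(1/√P80 − 1/√F80)
W = 10·13.3·(1/√246 − 1/√6614) = 10·13.3·(0.051462) = 6.8444 kWh/t
Power = W × throughput = 6.8444 kWh/t × 814.2 t/h = 5572.7 kW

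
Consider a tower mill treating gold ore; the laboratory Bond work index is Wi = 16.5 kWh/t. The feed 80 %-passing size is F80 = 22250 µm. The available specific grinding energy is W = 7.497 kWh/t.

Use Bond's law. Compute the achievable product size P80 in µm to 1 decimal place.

W = 10·Wi·[P80^(−½) − F80^(−½)]
⇒ 1/√P80 = W/(10 Wi) + 1/√F80
  = 7.4970/(10·16.5) + 1/√22250 = 0.045436 + 0.006704 = 0.052140
P80 = (1/0.052140)² = 19.1790² = 367.83 µm

P80 = 367.8 µm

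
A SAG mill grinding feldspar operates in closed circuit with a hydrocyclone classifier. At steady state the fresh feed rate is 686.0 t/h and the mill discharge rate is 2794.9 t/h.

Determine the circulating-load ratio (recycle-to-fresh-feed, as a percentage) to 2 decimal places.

M = F + R at steady state, so:
R = M − F = 2794.9 − 686.0 = 2108.9 t/h
CL = 100·R/F = 100·2108.9/686.0 = 307.42 %

CL = 307.42 %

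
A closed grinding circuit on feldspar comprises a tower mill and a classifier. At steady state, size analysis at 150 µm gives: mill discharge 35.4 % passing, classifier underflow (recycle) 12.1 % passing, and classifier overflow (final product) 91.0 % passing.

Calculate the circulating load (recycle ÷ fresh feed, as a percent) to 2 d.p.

CL = 238.63 %

Let r = R/F. Size balance at 150 µm:
(1+r)·d = r·u + o ⇒ r = (o−d)/(d−u)
r = (91.0 − 35.4)/(35.4 − 12.1) = 55.6/23.3 = 2.3863
CL = 100·r = 238.63 %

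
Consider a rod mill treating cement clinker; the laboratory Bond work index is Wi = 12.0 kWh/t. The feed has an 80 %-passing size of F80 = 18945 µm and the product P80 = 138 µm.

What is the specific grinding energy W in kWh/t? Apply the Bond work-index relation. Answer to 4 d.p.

W = 10 Wi (P80^-0.5 − F80^-0.5)
1/√138 = 0.085126;  1/√18945 = 0.007265
W = 10·12.0·(0.085126 − 0.007265) = 9.3432 kWh/t

W = 9.3432 kWh/t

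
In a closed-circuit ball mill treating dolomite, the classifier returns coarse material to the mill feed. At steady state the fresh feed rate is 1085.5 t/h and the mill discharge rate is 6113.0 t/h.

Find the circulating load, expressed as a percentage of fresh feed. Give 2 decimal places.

CL = 463.15 %

Steady state: M = F + R.
R = M − F = 6113.0 − 1085.5 = 5027.5 t/h
CL = 100·R/F = 100·5027.5/1085.5 = 463.15 %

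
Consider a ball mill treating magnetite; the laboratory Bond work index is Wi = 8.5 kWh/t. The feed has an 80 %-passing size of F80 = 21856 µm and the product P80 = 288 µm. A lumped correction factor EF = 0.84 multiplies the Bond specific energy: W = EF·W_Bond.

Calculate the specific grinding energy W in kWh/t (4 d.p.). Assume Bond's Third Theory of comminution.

W = 3.7243 kWh/t

Bond: W = 10·Wi·(1/√P80 − 1/√F80)
1/√288 = 0.058926;  1/√21856 = 0.006764
W = 10·8.5·(0.058926 − 0.006764) = 4.4337 kWh/t
Apply correction: 4.4337 × 0.84 = 3.7243 kWh/t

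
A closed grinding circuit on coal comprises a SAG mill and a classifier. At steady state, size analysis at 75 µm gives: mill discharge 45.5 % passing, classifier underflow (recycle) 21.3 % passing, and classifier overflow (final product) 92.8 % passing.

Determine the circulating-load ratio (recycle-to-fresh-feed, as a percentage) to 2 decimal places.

CL = 195.45 %

Two-product formula at 75 µm:
d + r·d = r·u + o → r(d−u) = o−d
r = (92.8 − 45.5)/(45.5 − 21.3) = 47.3/24.2 = 1.9545
CL = 100·r = 195.45 %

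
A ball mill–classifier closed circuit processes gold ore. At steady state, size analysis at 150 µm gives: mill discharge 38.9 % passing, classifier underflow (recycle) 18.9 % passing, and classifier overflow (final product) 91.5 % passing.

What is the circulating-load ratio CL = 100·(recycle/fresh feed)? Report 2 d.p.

CL = 263.00 %

Let r = R/F. Size balance at 150 µm:
d + r·d = r·u + o → r(d−u) = o−d
r = (91.5 − 38.9)/(38.9 − 18.9) = 52.6/20.0 = 2.6300
CL = 100·r = 263.00 %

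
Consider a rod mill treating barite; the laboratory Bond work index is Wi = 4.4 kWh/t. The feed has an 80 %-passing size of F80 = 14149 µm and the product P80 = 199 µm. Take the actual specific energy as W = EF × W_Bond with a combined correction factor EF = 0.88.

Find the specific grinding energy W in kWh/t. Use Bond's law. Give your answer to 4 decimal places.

Bond:  W = 10 Wi (1/√P − 1/√F)
1/√199 = 0.070888;  1/√14149 = 0.008407
W = 10·4.4·(0.070888 − 0.008407) = 2.7492 kWh/t
Corrected W = EF·W_Bond = 0.88·2.7492 = 2.4193 kWh/t

W = 2.4193 kWh/t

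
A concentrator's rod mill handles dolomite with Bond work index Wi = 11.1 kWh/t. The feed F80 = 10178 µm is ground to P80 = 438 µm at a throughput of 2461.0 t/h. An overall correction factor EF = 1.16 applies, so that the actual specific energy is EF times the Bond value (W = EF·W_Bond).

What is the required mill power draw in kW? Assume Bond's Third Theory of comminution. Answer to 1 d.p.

W = 10 Wi (P80^-0.5 − F80^-0.5)
W = 10·11.1·(1/√438 − 1/√10178) = 10·11.1·(0.037870) = 4.2035 kWh/t
W_actual = 1.16 × 4.2035 = 4.8761 kWh/t
Power = W × throughput = 4.8761 kWh/t × 2461.0 t/h = 12000.1 kW

P = 12000.1 kW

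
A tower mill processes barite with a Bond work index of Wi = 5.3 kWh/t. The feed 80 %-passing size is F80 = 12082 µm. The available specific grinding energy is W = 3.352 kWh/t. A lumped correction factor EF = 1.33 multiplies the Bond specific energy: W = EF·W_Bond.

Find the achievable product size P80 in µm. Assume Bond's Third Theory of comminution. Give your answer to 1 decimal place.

W = 10·Wi·(P80^(-½) − F80^(-½))
W_Bond = W / EF = 3.352 / 1.33 = 2.5203 kWh/t
P80^(−½) = W_Bond/(10 Wi) + F80^(−½)
  = 2.5203/(10·5.3) + 1/√12082 = 0.047553 + 0.009098 = 0.056651
P80 = (1/0.056651)² = 17.6521² = 311.60 µm

P80 = 311.6 µm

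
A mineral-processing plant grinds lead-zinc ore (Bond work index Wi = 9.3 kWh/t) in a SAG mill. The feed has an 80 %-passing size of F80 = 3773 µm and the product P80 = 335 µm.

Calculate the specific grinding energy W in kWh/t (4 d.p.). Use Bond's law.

W = 10 Wi (P80^-0.5 − F80^-0.5)
1/√335 = 0.054636;  1/√3773 = 0.016280
W = 10·9.3·(0.054636 − 0.016280) = 3.5671 kWh/t

W = 3.5671 kWh/t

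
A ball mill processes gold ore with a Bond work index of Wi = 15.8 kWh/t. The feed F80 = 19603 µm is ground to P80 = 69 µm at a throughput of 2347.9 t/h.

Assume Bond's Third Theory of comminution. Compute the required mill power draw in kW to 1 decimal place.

P = 42009.8 kW

W = 10 Wi / √P80 − 10 Wi / √F80
W = 10·15.8·(1/√69 − 1/√19603) = 10·15.8·(0.113244) = 17.8925 kWh/t
Power = W × throughput = 17.8925 kWh/t × 2347.9 t/h = 42009.8 kW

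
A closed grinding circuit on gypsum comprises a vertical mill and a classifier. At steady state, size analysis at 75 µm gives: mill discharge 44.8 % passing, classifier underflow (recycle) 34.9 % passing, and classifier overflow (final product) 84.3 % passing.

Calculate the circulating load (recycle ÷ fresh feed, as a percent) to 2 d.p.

Two-product formula at 75 µm:
Fd + Rd = Ru + Fo ⇒ R/F = (o−d)/(d−u)
r = (84.3 − 44.8)/(44.8 − 34.9) = 39.5/9.9 = 3.9899
CL = 100·r = 398.99 %

CL = 398.99 %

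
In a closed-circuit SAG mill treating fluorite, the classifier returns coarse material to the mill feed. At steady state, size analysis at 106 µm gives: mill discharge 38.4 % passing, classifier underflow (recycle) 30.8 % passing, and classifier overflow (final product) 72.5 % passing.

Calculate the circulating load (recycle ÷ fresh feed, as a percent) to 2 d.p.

Let r = R/F. Size balance at 106 µm:
r = (o − d)/(d − u)
r = (72.5 − 38.4)/(38.4 − 30.8) = 34.1/7.6 = 4.4868
CL = 100·r = 448.68 %

CL = 448.68 %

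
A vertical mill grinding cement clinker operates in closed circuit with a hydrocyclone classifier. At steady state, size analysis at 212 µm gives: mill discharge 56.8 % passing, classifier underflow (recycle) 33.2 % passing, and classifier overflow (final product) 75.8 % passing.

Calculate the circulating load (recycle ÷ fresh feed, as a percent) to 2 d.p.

Classifier node, passing 212 µm:
(1+r)·d = r·u + o ⇒ r = (o−d)/(d−u)
r = (75.8 − 56.8)/(56.8 − 33.2) = 19.0/23.6 = 0.8051
CL = 100·r = 80.51 %

CL = 80.51 %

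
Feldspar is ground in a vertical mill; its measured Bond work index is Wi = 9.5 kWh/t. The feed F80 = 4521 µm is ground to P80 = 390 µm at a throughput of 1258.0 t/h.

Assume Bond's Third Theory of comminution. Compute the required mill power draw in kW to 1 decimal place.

W = 10 Wi (P80^-0.5 − F80^-0.5)
W = 10·9.5·(1/√390 − 1/√4521) = 10·9.5·(0.035765) = 3.3976 kWh/t
Power = W × throughput = 3.3976 kWh/t × 1258.0 t/h = 4274.2 kW

P = 4274.2 kW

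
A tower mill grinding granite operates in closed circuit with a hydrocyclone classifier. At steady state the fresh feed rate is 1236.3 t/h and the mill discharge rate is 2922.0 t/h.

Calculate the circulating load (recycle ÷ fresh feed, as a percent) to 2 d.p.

CL = 136.35 %

Mill node: discharge = fresh + recycle.
R = M − F = 2922.0 − 1236.3 = 1685.7 t/h
CL = 100·R/F = 100·1685.7/1236.3 = 136.35 %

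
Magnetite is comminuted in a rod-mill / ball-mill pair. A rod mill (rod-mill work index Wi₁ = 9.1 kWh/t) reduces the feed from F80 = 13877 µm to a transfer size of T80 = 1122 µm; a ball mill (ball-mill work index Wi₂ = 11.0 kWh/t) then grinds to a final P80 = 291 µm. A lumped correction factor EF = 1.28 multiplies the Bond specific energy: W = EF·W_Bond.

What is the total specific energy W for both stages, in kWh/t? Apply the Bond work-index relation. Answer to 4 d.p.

W = 10·Wi·(P80^(-½) − F80^(-½))
Stage 1 (13877→1122 µm, Wi₁=9.1): W₁ = 10·9.1·(0.029854 − 0.008489) = 1.9442 kWh/t
Stage 2 (1122→291 µm, Wi₂=11.0): W₂ = 10·11.0·(0.058621 − 0.029854) = 3.1644 kWh/t
W = W₁ + W₂ = 1.9442 + 3.1644 = 5.1086 kWh/t
With EF = 1.28: W = 5.1086·1.28 = 6.5390 kWh/t

W = 6.5390 kWh/t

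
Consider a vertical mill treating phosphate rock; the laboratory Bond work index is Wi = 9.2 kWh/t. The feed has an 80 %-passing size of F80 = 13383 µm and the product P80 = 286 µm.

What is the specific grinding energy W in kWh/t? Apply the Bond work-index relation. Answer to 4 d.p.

W = 4.6448 kWh/t

W = 10 Wi (1/√P80 − 1/√F80)  [Bond]
1/√286 = 0.059131;  1/√13383 = 0.008644
W = 10·9.2·(0.059131 − 0.008644) = 4.6448 kWh/t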